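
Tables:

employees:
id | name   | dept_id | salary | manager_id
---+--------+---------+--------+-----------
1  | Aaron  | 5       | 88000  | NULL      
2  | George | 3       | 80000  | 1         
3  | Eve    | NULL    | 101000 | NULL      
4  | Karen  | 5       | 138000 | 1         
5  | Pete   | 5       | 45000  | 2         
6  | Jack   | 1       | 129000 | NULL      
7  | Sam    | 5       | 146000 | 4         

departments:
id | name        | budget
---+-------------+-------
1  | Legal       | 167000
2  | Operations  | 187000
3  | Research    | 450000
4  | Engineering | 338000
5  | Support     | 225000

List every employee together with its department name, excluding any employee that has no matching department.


INNER JOIN keeps only employees rows whose dept_id matches an id in departments. Walk through each employee:
  - employee 1 (Aaron): dept_id=5 -> matches Support
  - employee 2 (George): dept_id=3 -> matches Research
  - employee 3 (Eve): dept_id=NULL, no match -> dropped
  - employee 4 (Karen): dept_id=5 -> matches Support
  - employee 5 (Pete): dept_id=5 -> matches Support
  - employee 6 (Jack): dept_id=1 -> matches Legal
  - employee 7 (Sam): dept_id=5 -> matches Support
So 1 of 7 rows is dropped.

SQL:
SELECT a.name, b.name AS department
FROM employees a
INNER JOIN departments b ON a.dept_id = b.id

Result:
name   | department
-------+-----------
Aaron  | Support   
George | Research  
Karen  | Support   
Pete   | Support   
Jack   | Legal     
Sam    | Support   


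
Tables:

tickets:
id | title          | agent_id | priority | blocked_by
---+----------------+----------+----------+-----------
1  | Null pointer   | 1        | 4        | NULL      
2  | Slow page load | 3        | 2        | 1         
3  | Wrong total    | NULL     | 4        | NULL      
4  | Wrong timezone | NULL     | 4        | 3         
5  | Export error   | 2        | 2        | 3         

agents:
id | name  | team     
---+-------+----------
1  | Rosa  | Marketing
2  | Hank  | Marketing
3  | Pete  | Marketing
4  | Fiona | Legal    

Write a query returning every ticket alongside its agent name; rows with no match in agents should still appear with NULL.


LEFT JOIN keeps every row from tickets (the left table); where agent_id has no match in agents, the agent columns become NULL. Walk through each ticket:
  - ticket 1 (Null pointer): agent_id=1 -> matches Rosa
  - ticket 2 (Slow page load): agent_id=3 -> matches Pete
  - ticket 3 (Wrong total): agent_id=NULL, no match -> kept with NULL
  - ticket 4 (Wrong timezone): agent_id=NULL, no match -> kept with NULL
  - ticket 5 (Export error): agent_id=2 -> matches Hank
All 5 rows appear; 2 have NULL agent.

SQL:
SELECT a.title, b.name AS agent
FROM tickets a
LEFT JOIN agents b ON a.agent_id = b.id

Result:
title          | agent
---------------+------
Null pointer   | Rosa 
Slow page load | Pete 
Wrong total    | NULL 
Wrong timezone | NULL 
Export error   | Hank 


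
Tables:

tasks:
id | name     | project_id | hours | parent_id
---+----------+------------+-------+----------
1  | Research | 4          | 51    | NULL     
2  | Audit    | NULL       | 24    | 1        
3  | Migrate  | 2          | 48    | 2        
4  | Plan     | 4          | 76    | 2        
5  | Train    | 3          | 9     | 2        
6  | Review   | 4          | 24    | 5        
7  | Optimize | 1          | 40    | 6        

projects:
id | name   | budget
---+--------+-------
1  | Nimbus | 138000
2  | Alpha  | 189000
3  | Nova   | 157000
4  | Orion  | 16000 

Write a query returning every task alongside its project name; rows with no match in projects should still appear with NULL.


LEFT JOIN keeps every row from tasks (the left table); where project_id has no match in projects, the project columns become NULL. Walk through each task:
  - task 1 (Research): project_id=4 -> matches Orion
  - task 2 (Audit): project_id=NULL, no match -> kept with NULL
  - task 3 (Migrate): project_id=2 -> matches Alpha
  - task 4 (Plan): project_id=4 -> matches Orion
  - task 5 (Train): project_id=3 -> matches Nova
  - task 6 (Review): project_id=4 -> matches Orion
  - task 7 (Optimize): project_id=1 -> matches Nimbus
All 7 rows appear; 1 has NULL project.

SQL:
SELECT a.name, b.name AS project
FROM tasks a
LEFT JOIN projects b ON a.project_id = b.id

Result:
name     | project
---------+--------
Research | Orion  
Audit    | NULL   
Migrate  | Alpha  
Plan     | Orion  
Train    | Nova   
Review   | Orion  
Optimize | Nimbus 


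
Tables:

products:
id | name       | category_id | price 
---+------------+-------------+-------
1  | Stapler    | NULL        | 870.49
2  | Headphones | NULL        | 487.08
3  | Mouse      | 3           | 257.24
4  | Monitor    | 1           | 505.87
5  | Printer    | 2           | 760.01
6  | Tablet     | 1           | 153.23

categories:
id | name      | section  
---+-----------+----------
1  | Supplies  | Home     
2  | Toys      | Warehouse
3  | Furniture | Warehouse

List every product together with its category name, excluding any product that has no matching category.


INNER JOIN keeps only products rows whose category_id matches an id in categories. Walk through each product:
  - product 1 (Stapler): category_id=NULL, no match -> dropped
  - product 2 (Headphones): category_id=NULL, no match -> dropped
  - product 3 (Mouse): category_id=3 -> matches Furniture
  - product 4 (Monitor): category_id=1 -> matches Supplies
  - product 5 (Printer): category_id=2 -> matches Toys
  - product 6 (Tablet): category_id=1 -> matches Supplies
So 2 of 6 rows are dropped.

SQL:
SELECT a.name, b.name AS category
FROM products a
INNER JOIN categories b ON a.category_id = b.id

Result:
name    | category 
--------+----------
Mouse   | Furniture
Monitor | Supplies 
Printer | Toys     
Tablet  | Supplies 


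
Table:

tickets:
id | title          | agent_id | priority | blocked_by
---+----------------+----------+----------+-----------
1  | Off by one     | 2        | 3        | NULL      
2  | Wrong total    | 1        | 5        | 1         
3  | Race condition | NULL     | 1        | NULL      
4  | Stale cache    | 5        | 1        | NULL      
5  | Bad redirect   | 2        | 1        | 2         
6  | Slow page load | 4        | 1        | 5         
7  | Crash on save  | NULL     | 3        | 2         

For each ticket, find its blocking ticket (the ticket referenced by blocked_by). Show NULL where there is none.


This is a self-join: tickets is joined to a second copy of itself, matching each row's blocked_by to another row's id. Use LEFT JOIN so rows with blocked_by=NULL are kept.
  - ticket 1 (Off by one): blocked_by=NULL -> NULL
  - ticket 2 (Wrong total): blocked_by=1 -> Off by one
  - ticket 3 (Race condition): blocked_by=NULL -> NULL
  - ticket 4 (Stale cache): blocked_by=NULL -> NULL
  - ticket 5 (Bad redirect): blocked_by=2 -> Wrong total
  - ticket 6 (Slow page load): blocked_by=5 -> Bad redirect
  - ticket 7 (Crash on save): blocked_by=2 -> Wrong total

SQL:
SELECT a.title AS item, b.title AS blocked_by
FROM tickets a
LEFT JOIN tickets b ON a.blocked_by = b.id

Result:
item           | blocked_by  
---------------+-------------
Off by one     | NULL        
Wrong total    | Off by one  
Race condition | NULL        
Stale cache    | NULL        
Bad redirect   | Wrong total 
Slow page load | Bad redirect
Crash on save  | Wrong total 


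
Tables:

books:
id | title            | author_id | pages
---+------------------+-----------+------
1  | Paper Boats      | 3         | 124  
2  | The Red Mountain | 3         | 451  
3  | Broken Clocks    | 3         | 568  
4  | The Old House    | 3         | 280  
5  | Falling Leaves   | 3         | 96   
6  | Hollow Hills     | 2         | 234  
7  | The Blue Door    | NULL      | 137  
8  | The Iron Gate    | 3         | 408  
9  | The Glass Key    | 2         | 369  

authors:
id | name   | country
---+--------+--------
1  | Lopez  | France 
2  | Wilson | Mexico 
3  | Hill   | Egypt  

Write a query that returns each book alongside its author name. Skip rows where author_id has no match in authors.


INNER JOIN keeps only books rows whose author_id matches an id in authors. Walk through each book:
  - book 1 (Paper Boats): author_id=3 -> matches Hill
  - book 2 (The Red Mountain): author_id=3 -> matches Hill
  - book 3 (Broken Clocks): author_id=3 -> matches Hill
  - book 4 (The Old House): author_id=3 -> matches Hill
  - book 5 (Falling Leaves): author_id=3 -> matches Hill
  - book 6 (Hollow Hills): author_id=2 -> matches Wilson
  - book 7 (The Blue Door): author_id=NULL, no match -> dropped
  - book 8 (The Iron Gate): author_id=3 -> matches Hill
  - book 9 (The Glass Key): author_id=2 -> matches Wilson
So 1 of 9 rows is dropped.

SQL:
SELECT a.title, b.name AS author
FROM books a
INNER JOIN authors b ON a.author_id = b.id

Result:
title            | author
-----------------+-------
Paper Boats      | Hill  
The Red Mountain | Hill  
Broken Clocks    | Hill  
The Old House    | Hill  
Falling Leaves   | Hill  
Hollow Hills     | Wilson
The Iron Gate    | Hill  
The Glass Key    | Wilson


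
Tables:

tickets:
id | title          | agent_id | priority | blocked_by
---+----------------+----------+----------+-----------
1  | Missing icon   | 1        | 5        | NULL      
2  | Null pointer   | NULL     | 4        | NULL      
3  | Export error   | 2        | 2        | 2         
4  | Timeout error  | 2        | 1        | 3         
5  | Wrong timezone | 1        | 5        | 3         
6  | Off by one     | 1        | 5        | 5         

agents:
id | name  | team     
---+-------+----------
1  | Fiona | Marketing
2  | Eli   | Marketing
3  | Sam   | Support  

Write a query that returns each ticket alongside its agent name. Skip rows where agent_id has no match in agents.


INNER JOIN keeps only tickets rows whose agent_id matches an id in agents. Walk through each ticket:
  - ticket 1 (Missing icon): agent_id=1 -> matches Fiona
  - ticket 2 (Null pointer): agent_id=NULL, no match -> dropped
  - ticket 3 (Export error): agent_id=2 -> matches Eli
  - ticket 4 (Timeout error): agent_id=2 -> matches Eli
  - ticket 5 (Wrong timezone): agent_id=1 -> matches Fiona
  - ticket 6 (Off by one): agent_id=1 -> matches Fiona
So 1 of 6 rows is dropped.

SQL:
SELECT a.title, b.name AS agent
FROM tickets a
INNER JOIN agents b ON a.agent_id = b.id

Result:
title          | agent
---------------+------
Missing icon   | Fiona
Export error   | Eli  
Timeout error  | Eli  
Wrong timezone | Fiona
Off by one     | Fiona


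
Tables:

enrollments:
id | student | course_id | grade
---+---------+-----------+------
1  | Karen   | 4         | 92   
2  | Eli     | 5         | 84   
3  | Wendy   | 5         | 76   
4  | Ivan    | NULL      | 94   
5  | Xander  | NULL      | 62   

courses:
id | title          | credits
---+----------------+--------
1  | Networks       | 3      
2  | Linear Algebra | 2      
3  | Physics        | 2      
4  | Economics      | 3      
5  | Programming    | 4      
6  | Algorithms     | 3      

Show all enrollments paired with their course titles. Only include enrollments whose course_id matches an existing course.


INNER JOIN keeps only enrollments rows whose course_id matches an id in courses. Walk through each enrollment:
  - enrollment 1 (Karen): course_id=4 -> matches Economics
  - enrollment 2 (Eli): course_id=5 -> matches Programming
  - enrollment 3 (Wendy): course_id=5 -> matches Programming
  - enrollment 4 (Ivan): course_id=NULL, no match -> dropped
  - enrollment 5 (Xander): course_id=NULL, no match -> dropped
So 2 of 5 rows are dropped.

SQL:
SELECT a.student, b.title AS course
FROM enrollments a
INNER JOIN courses b ON a.course_id = b.id

Result:
student | course     
--------+------------
Karen   | Economics  
Eli     | Programming
Wendy   | Programming


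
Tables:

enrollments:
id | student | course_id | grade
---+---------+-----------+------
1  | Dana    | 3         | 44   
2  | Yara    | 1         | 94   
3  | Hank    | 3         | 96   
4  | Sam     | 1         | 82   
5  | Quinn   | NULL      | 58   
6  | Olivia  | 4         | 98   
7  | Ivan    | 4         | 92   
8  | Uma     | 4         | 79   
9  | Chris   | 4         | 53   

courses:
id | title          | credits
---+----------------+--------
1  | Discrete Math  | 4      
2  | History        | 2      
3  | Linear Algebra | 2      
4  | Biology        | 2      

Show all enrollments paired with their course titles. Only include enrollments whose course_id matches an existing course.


INNER JOIN keeps only enrollments rows whose course_id matches an id in courses. Walk through each enrollment:
  - enrollment 1 (Dana): course_id=3 -> matches Linear Algebra
  - enrollment 2 (Yara): course_id=1 -> matches Discrete Math
  - enrollment 3 (Hank): course_id=3 -> matches Linear Algebra
  - enrollment 4 (Sam): course_id=1 -> matches Discrete Math
  - enrollment 5 (Quinn): course_id=NULL, no match -> dropped
  - enrollment 6 (Olivia): course_id=4 -> matches Biology
  - enrollment 7 (Ivan): course_id=4 -> matches Biology
  - enrollment 8 (Uma): course_id=4 -> matches Biology
  - enrollment 9 (Chris): course_id=4 -> matches Biology
So 1 of 9 rows is dropped.

SQL:
SELECT a.student, b.title AS course
FROM enrollments a
INNER JOIN courses b ON a.course_id = b.id

Result:
student | course        
--------+---------------
Dana    | Linear Algebra
Yara    | Discrete Math 
Hank    | Linear Algebra
Sam     | Discrete Math 
Olivia  | Biology       
Ivan    | Biology       
Uma     | Biology       
Chris   | Biology       


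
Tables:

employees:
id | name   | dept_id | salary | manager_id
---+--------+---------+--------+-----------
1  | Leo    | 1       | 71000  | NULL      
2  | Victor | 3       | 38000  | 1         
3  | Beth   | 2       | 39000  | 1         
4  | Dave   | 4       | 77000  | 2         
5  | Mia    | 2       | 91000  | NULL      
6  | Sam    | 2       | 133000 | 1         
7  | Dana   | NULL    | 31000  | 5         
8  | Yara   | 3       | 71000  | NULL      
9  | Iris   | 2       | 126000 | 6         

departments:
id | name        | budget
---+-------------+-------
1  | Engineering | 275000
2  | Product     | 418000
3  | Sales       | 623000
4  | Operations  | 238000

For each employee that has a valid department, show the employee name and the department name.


INNER JOIN keeps only employees rows whose dept_id matches an id in departments. Walk through each employee:
  - employee 1 (Leo): dept_id=1 -> matches Engineering
  - employee 2 (Victor): dept_id=3 -> matches Sales
  - employee 3 (Beth): dept_id=2 -> matches Product
  - employee 4 (Dave): dept_id=4 -> matches Operations
  - employee 5 (Mia): dept_id=2 -> matches Product
  - employee 6 (Sam): dept_id=2 -> matches Product
  - employee 7 (Dana): dept_id=NULL, no match -> dropped
  - employee 8 (Yara): dept_id=3 -> matches Sales
  - employee 9 (Iris): dept_id=2 -> matches Product
So 1 of 9 rows is dropped.

SQL:
SELECT a.name, b.name AS department
FROM employees a
INNER JOIN departments b ON a.dept_id = b.id

Result:
name   | department 
-------+------------
Leo    | Engineering
Victor | Sales      
Beth   | Product    
Dave   | Operations 
Mia    | Product    
Sam    | Product    
Yara   | Sales      
Iris   | Product    


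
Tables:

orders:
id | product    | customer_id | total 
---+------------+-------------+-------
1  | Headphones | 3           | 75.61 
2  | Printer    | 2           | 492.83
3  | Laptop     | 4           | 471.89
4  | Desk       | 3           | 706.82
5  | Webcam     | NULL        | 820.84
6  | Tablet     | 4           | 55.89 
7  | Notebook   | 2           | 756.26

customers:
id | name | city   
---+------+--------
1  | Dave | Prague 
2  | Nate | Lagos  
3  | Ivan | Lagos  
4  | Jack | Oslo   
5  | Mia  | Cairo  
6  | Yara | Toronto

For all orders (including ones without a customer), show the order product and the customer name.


LEFT JOIN keeps every row from orders (the left table); where customer_id has no match in customers, the customer columns become NULL. Walk through each order:
  - order 1 (Headphones): customer_id=3 -> matches Ivan
  - order 2 (Printer): customer_id=2 -> matches Nate
  - order 3 (Laptop): customer_id=4 -> matches Jack
  - order 4 (Desk): customer_id=3 -> matches Ivan
  - order 5 (Webcam): customer_id=NULL, no match -> kept with NULL
  - order 6 (Tablet): customer_id=4 -> matches Jack
  - order 7 (Notebook): customer_id=2 -> matches Nate
All 7 rows appear; 1 has NULL customer.

SQL:
SELECT a.product, b.name AS customer
FROM orders a
LEFT JOIN customers b ON a.customer_id = b.id

Result:
product    | customer
-----------+---------
Headphones | Ivan    
Printer    | Nate    
Laptop     | Jack    
Desk       | Ivan    
Webcam     | NULL    
Tablet     | Jack    
Notebook   | Nate    


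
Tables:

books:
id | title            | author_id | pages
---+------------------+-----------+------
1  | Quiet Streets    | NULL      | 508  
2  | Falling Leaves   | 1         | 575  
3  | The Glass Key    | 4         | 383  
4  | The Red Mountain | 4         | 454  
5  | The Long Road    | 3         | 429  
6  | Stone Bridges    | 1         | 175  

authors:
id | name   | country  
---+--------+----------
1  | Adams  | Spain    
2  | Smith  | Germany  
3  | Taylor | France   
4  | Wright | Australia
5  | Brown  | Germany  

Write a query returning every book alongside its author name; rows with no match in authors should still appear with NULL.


LEFT JOIN keeps every row from books (the left table); where author_id has no match in authors, the author columns become NULL. Walk through each book:
  - book 1 (Quiet Streets): author_id=NULL, no match -> kept with NULL
  - book 2 (Falling Leaves): author_id=1 -> matches Adams
  - book 3 (The Glass Key): author_id=4 -> matches Wright
  - book 4 (The Red Mountain): author_id=4 -> matches Wright
  - book 5 (The Long Road): author_id=3 -> matches Taylor
  - book 6 (Stone Bridges): author_id=1 -> matches Adams
All 6 rows appear; 1 has NULL author.

SQL:
SELECT a.title, b.name AS author
FROM books a
LEFT JOIN authors b ON a.author_id = b.id

Result:
title            | author
-----------------+-------
Quiet Streets    | NULL  
Falling Leaves   | Adams 
The Glass Key    | Wright
The Red Mountain | Wright
The Long Road    | Taylor
Stone Bridges    | Adams 


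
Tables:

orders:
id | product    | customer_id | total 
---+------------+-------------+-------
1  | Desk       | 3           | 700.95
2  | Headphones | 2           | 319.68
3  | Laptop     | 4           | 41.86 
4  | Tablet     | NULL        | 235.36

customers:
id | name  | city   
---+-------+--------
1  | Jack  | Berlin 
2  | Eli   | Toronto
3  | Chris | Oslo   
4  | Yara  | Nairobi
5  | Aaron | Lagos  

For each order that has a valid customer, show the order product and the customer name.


INNER JOIN keeps only orders rows whose customer_id matches an id in customers. Walk through each order:
  - order 1 (Desk): customer_id=3 -> matches Chris
  - order 2 (Headphones): customer_id=2 -> matches Eli
  - order 3 (Laptop): customer_id=4 -> matches Yara
  - order 4 (Tablet): customer_id=NULL, no match -> dropped
So 1 of 4 rows is dropped.

SQL:
SELECT a.product, b.name AS customer
FROM orders a
INNER JOIN customers b ON a.customer_id = b.id

Result:
product    | customer
-----------+---------
Desk       | Chris   
Headphones | Eli     
Laptop     | Yara    


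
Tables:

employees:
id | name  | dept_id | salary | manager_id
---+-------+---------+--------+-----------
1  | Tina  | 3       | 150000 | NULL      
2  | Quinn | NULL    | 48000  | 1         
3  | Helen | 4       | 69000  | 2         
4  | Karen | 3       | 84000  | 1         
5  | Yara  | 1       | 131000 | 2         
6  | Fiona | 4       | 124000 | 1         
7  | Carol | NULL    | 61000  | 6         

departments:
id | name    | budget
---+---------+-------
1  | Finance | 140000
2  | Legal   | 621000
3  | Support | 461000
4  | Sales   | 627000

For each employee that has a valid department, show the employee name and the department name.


INNER JOIN keeps only employees rows whose dept_id matches an id in departments. Walk through each employee:
  - employee 1 (Tina): dept_id=3 -> matches Support
  - employee 2 (Quinn): dept_id=NULL, no match -> dropped
  - employee 3 (Helen): dept_id=4 -> matches Sales
  - employee 4 (Karen): dept_id=3 -> matches Support
  - employee 5 (Yara): dept_id=1 -> matches Finance
  - employee 6 (Fiona): dept_id=4 -> matches Sales
  - employee 7 (Carol): dept_id=NULL, no match -> dropped
So 2 of 7 rows are dropped.

SQL:
SELECT a.name, b.name AS department
FROM employees a
INNER JOIN departments b ON a.dept_id = b.id

Result:
name  | department
------+-----------
Tina  | Support   
Helen | Sales     
Karen | Support   
Yara  | Finance   
Fiona | Sales     


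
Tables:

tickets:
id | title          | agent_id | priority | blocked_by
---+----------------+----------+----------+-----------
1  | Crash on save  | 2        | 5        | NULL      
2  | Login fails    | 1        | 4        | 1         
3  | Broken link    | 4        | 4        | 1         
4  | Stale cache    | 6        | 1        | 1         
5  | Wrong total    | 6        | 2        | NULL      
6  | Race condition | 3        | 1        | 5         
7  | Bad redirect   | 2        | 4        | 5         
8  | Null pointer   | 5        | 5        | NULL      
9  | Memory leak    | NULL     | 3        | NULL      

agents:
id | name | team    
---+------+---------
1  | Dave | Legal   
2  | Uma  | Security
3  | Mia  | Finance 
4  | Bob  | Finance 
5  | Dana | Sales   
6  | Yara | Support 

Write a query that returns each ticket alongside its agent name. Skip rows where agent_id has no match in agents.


INNER JOIN keeps only tickets rows whose agent_id matches an id in agents. Walk through each ticket:
  - ticket 1 (Crash on save): agent_id=2 -> matches Uma
  - ticket 2 (Login fails): agent_id=1 -> matches Dave
  - ticket 3 (Broken link): agent_id=4 -> matches Bob
  - ticket 4 (Stale cache): agent_id=6 -> matches Yara
  - ticket 5 (Wrong total): agent_id=6 -> matches Yara
  - ticket 6 (Race condition): agent_id=3 -> matches Mia
  - ticket 7 (Bad redirect): agent_id=2 -> matches Uma
  - ticket 8 (Null pointer): agent_id=5 -> matches Dana
  - ticket 9 (Memory leak): agent_id=NULL, no match -> dropped
So 1 of 9 rows is dropped.

SQL:
SELECT a.title, b.name AS agent
FROM tickets a
INNER JOIN agents b ON a.agent_id = b.id

Result:
title          | agent
---------------+------
Crash on save  | Uma  
Login fails    | Dave 
Broken link    | Bob  
Stale cache    | Yara 
Wrong total    | Yara 
Race condition | Mia  
Bad redirect   | Uma  
Null pointer   | Dana 


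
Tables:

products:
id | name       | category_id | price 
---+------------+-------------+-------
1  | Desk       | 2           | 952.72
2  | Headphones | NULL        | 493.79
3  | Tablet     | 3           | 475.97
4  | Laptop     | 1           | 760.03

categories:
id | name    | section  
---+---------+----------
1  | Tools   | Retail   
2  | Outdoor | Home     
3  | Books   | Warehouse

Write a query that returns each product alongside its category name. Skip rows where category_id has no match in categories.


INNER JOIN keeps only products rows whose category_id matches an id in categories. Walk through each product:
  - product 1 (Desk): category_id=2 -> matches Outdoor
  - product 2 (Headphones): category_id=NULL, no match -> dropped
  - product 3 (Tablet): category_id=3 -> matches Books
  - product 4 (Laptop): category_id=1 -> matches Tools
So 1 of 4 rows is dropped.

SQL:
SELECT a.name, b.name AS category
FROM products a
INNER JOIN categories b ON a.category_id = b.id

Result:
name   | category
-------+---------
Desk   | Outdoor 
Tablet | Books   
Laptop | Tools   


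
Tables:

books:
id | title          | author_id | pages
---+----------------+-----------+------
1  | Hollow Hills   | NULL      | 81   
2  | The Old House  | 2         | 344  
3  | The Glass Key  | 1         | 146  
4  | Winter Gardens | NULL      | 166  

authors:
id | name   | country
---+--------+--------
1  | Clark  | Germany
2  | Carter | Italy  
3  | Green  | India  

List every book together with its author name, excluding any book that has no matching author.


INNER JOIN keeps only books rows whose author_id matches an id in authors. Walk through each book:
  - book 1 (Hollow Hills): author_id=NULL, no match -> dropped
  - book 2 (The Old House): author_id=2 -> matches Carter
  - book 3 (The Glass Key): author_id=1 -> matches Clark
  - book 4 (Winter Gardens): author_id=NULL, no match -> dropped
So 2 of 4 rows are dropped.

SQL:
SELECT a.title, b.name AS author
FROM books a
INNER JOIN authors b ON a.author_id = b.id

Result:
title         | author
--------------+-------
The Old House | Carter
The Glass Key | Clark 


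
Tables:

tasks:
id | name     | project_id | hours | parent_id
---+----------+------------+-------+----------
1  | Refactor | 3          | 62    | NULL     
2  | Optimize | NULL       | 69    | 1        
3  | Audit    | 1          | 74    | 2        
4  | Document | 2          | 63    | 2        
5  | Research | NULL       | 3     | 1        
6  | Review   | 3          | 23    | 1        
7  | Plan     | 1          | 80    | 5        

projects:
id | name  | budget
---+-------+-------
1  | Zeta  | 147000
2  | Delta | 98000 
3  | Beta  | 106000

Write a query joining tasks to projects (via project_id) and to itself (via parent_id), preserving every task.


Two LEFT JOINs from the same base table tasks: one to projects via project_id, one to tasks itself via parent_id. Both are LEFT so every task is preserved.
Match against projects:
  - task 1 (Refactor): project_id=3 -> matches Beta
  - task 2 (Optimize): project_id=NULL, no match -> kept with NULL
  - task 3 (Audit): project_id=1 -> matches Zeta
  - task 4 (Document): project_id=2 -> matches Delta
  - task 5 (Research): project_id=NULL, no match -> kept with NULL
  - task 6 (Review): project_id=3 -> matches Beta
  - task 7 (Plan): project_id=1 -> matches Zeta
Match against tasks (self):
  - task 1 (Refactor): parent_id=NULL -> NULL
  - task 2 (Optimize): parent_id=1 -> Refactor
  - task 3 (Audit): parent_id=2 -> Optimize
  - task 4 (Document): parent_id=2 -> Optimize
  - task 5 (Research): parent_id=1 -> Refactor
  - task 6 (Review): parent_id=1 -> Refactor
  - task 7 (Plan): parent_id=5 -> Research

SQL:
SELECT a.name, b.name AS project, c.name AS parent
FROM tasks a
LEFT JOIN projects b ON a.project_id = b.id
LEFT JOIN tasks c ON a.parent_id = c.id

Result:
name     | project | parent  
---------+---------+---------
Refactor | Beta    | NULL    
Optimize | NULL    | Refactor
Audit    | Zeta    | Optimize
Document | Delta   | Optimize
Research | NULL    | Refactor
Review   | Beta    | Refactor
Plan     | Zeta    | Research


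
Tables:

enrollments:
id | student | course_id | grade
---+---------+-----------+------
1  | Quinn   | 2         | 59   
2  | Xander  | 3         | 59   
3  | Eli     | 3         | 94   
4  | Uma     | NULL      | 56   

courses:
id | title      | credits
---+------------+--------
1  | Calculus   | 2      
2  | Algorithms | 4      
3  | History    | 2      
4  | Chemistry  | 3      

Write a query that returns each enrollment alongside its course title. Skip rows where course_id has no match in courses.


INNER JOIN keeps only enrollments rows whose course_id matches an id in courses. Walk through each enrollment:
  - enrollment 1 (Quinn): course_id=2 -> matches Algorithms
  - enrollment 2 (Xander): course_id=3 -> matches History
  - enrollment 3 (Eli): course_id=3 -> matches History
  - enrollment 4 (Uma): course_id=NULL, no match -> dropped
So 1 of 4 rows is dropped.

SQL:
SELECT a.student, b.title AS course
FROM enrollments a
INNER JOIN courses b ON a.course_id = b.id

Result:
student | course    
--------+-----------
Quinn   | Algorithms
Xander  | History   
Eli     | History   


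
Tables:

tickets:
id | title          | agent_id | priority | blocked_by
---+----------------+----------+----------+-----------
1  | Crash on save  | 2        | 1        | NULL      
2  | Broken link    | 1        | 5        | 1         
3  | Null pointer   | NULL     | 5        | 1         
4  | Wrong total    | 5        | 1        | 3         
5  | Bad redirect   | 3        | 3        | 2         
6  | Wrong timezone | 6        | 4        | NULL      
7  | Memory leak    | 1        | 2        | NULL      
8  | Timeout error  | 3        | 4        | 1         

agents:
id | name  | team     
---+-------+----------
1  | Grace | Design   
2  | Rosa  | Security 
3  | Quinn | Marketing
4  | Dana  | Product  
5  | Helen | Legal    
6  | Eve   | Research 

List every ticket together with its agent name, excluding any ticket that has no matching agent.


INNER JOIN keeps only tickets rows whose agent_id matches an id in agents. Walk through each ticket:
  - ticket 1 (Crash on save): agent_id=2 -> matches Rosa
  - ticket 2 (Broken link): agent_id=1 -> matches Grace
  - ticket 3 (Null pointer): agent_id=NULL, no match -> dropped
  - ticket 4 (Wrong total): agent_id=5 -> matches Helen
  - ticket 5 (Bad redirect): agent_id=3 -> matches Quinn
  - ticket 6 (Wrong timezone): agent_id=6 -> matches Eve
  - ticket 7 (Memory leak): agent_id=1 -> matches Grace
  - ticket 8 (Timeout error): agent_id=3 -> matches Quinn
So 1 of 8 rows is dropped.

SQL:
SELECT a.title, b.name AS agent
FROM tickets a
INNER JOIN agents b ON a.agent_id = b.id

Result:
title          | agent
---------------+------
Crash on save  | Rosa 
Broken link    | Grace
Wrong total    | Helen
Bad redirect   | Quinn
Wrong timezone | Eve  
Memory leak    | Grace
Timeout error  | Quinn


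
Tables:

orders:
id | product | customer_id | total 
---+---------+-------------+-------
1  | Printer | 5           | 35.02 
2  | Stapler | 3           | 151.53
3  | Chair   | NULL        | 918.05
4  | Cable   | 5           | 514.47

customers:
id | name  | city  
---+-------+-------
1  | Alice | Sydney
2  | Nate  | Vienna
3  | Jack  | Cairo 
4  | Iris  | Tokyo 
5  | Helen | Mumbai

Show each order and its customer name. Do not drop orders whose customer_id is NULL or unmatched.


LEFT JOIN keeps every row from orders (the left table); where customer_id has no match in customers, the customer columns become NULL. Walk through each order:
  - order 1 (Printer): customer_id=5 -> matches Helen
  - order 2 (Stapler): customer_id=3 -> matches Jack
  - order 3 (Chair): customer_id=NULL, no match -> kept with NULL
  - order 4 (Cable): customer_id=5 -> matches Helen
All 4 rows appear; 1 has NULL customer.

SQL:
SELECT a.product, b.name AS customer
FROM orders a
LEFT JOIN customers b ON a.customer_id = b.id

Result:
product | customer
--------+---------
Printer | Helen   
Stapler | Jack    
Chair   | NULL    
Cable   | Helen   


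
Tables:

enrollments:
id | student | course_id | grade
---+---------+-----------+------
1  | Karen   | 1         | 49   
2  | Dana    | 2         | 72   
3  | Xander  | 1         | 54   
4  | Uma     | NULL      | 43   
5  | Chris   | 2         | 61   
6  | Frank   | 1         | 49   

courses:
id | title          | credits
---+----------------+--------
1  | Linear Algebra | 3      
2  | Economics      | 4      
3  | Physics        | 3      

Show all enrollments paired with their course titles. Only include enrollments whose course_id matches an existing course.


INNER JOIN keeps only enrollments rows whose course_id matches an id in courses. Walk through each enrollment:
  - enrollment 1 (Karen): course_id=1 -> matches Linear Algebra
  - enrollment 2 (Dana): course_id=2 -> matches Economics
  - enrollment 3 (Xander): course_id=1 -> matches Linear Algebra
  - enrollment 4 (Uma): course_id=NULL, no match -> dropped
  - enrollment 5 (Chris): course_id=2 -> matches Economics
  - enrollment 6 (Frank): course_id=1 -> matches Linear Algebra
So 1 of 6 rows is dropped.

SQL:
SELECT a.student, b.title AS course
FROM enrollments a
INNER JOIN courses b ON a.course_id = b.id

Result:
student | course        
--------+---------------
Karen   | Linear Algebra
Dana    | Economics     
Xander  | Linear Algebra
Chris   | Economics     
Frank   | Linear Algebra


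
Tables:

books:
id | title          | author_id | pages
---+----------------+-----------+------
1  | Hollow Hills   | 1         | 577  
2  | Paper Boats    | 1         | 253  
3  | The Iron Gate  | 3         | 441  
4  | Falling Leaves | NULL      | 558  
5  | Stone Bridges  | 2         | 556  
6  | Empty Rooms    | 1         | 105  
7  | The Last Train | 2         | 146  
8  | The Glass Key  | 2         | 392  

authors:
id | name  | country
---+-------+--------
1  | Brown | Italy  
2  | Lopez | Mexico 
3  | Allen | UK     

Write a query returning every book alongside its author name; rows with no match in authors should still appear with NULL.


LEFT JOIN keeps every row from books (the left table); where author_id has no match in authors, the author columns become NULL. Walk through each book:
  - book 1 (Hollow Hills): author_id=1 -> matches Brown
  - book 2 (Paper Boats): author_id=1 -> matches Brown
  - book 3 (The Iron Gate): author_id=3 -> matches Allen
  - book 4 (Falling Leaves): author_id=NULL, no match -> kept with NULL
  - book 5 (Stone Bridges): author_id=2 -> matches Lopez
  - book 6 (Empty Rooms): author_id=1 -> matches Brown
  - book 7 (The Last Train): author_id=2 -> matches Lopez
  - book 8 (The Glass Key): author_id=2 -> matches Lopez
All 8 rows appear; 1 has NULL author.

SQL:
SELECT a.title, b.name AS author
FROM books a
LEFT JOIN authors b ON a.author_id = b.id

Result:
title          | author
---------------+-------
Hollow Hills   | Brown 
Paper Boats    | Brown 
The Iron Gate  | Allen 
Falling Leaves | NULL  
Stone Bridges  | Lopez 
Empty Rooms    | Brown 
The Last Train | Lopez 
The Glass Key  | Lopez 


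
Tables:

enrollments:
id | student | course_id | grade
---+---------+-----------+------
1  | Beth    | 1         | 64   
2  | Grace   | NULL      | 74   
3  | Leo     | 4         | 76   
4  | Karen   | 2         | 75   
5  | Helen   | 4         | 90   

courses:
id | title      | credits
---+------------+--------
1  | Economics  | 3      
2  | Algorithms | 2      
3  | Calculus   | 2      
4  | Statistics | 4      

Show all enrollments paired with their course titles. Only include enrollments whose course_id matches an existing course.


INNER JOIN keeps only enrollments rows whose course_id matches an id in courses. Walk through each enrollment:
  - enrollment 1 (Beth): course_id=1 -> matches Economics
  - enrollment 2 (Grace): course_id=NULL, no match -> dropped
  - enrollment 3 (Leo): course_id=4 -> matches Statistics
  - enrollment 4 (Karen): course_id=2 -> matches Algorithms
  - enrollment 5 (Helen): course_id=4 -> matches Statistics
So 1 of 5 rows is dropped.

SQL:
SELECT a.student, b.title AS course
FROM enrollments a
INNER JOIN courses b ON a.course_id = b.id

Result:
student | course    
--------+-----------
Beth    | Economics 
Leo     | Statistics
Karen   | Algorithms
Helen   | Statistics


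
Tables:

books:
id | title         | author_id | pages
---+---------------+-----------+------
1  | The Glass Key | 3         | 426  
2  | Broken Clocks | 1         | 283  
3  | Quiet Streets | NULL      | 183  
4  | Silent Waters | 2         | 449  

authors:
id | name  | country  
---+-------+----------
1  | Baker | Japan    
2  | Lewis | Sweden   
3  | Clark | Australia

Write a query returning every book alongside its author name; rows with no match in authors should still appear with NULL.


LEFT JOIN keeps every row from books (the left table); where author_id has no match in authors, the author columns become NULL. Walk through each book:
  - book 1 (The Glass Key): author_id=3 -> matches Clark
  - book 2 (Broken Clocks): author_id=1 -> matches Baker
  - book 3 (Quiet Streets): author_id=NULL, no match -> kept with NULL
  - book 4 (Silent Waters): author_id=2 -> matches Lewis
All 4 rows appear; 1 has NULL author.

SQL:
SELECT a.title, b.name AS author
FROM books a
LEFT JOIN authors b ON a.author_id = b.id

Result:
title         | author
--------------+-------
The Glass Key | Clark 
Broken Clocks | Baker 
Quiet Streets | NULL  
Silent Waters | Lewis 


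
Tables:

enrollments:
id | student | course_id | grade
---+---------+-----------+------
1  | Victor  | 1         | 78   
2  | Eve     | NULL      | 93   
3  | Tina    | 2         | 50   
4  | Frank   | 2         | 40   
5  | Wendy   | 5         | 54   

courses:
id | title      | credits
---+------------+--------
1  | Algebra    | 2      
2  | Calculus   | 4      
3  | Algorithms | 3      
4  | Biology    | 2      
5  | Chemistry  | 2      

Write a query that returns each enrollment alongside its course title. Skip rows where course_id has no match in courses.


INNER JOIN keeps only enrollments rows whose course_id matches an id in courses. Walk through each enrollment:
  - enrollment 1 (Victor): course_id=1 -> matches Algebra
  - enrollment 2 (Eve): course_id=NULL, no match -> dropped
  - enrollment 3 (Tina): course_id=2 -> matches Calculus
  - enrollment 4 (Frank): course_id=2 -> matches Calculus
  - enrollment 5 (Wendy): course_id=5 -> matches Chemistry
So 1 of 5 rows is dropped.

SQL:
SELECT a.student, b.title AS course
FROM enrollments a
INNER JOIN courses b ON a.course_id = b.id

Result:
student | course   
--------+----------
Victor  | Algebra  
Tina    | Calculus 
Frank   | Calculus 
Wendy   | Chemistry


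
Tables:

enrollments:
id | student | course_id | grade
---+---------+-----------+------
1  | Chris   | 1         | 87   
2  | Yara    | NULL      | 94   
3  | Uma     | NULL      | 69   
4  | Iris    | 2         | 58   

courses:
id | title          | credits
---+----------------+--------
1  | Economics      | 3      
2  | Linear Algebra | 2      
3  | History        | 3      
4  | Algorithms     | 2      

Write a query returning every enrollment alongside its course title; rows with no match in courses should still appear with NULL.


LEFT JOIN keeps every row from enrollments (the left table); where course_id has no match in courses, the course columns become NULL. Walk through each enrollment:
  - enrollment 1 (Chris): course_id=1 -> matches Economics
  - enrollment 2 (Yara): course_id=NULL, no match -> kept with NULL
  - enrollment 3 (Uma): course_id=NULL, no match -> kept with NULL
  - enrollment 4 (Iris): course_id=2 -> matches Linear Algebra
All 4 rows appear; 2 have NULL course.

SQL:
SELECT a.student, b.title AS course
FROM enrollments a
LEFT JOIN courses b ON a.course_id = b.id

Result:
student | course        
--------+---------------
Chris   | Economics     
Yara    | NULL          
Uma     | NULL          
Iris    | Linear Algebra


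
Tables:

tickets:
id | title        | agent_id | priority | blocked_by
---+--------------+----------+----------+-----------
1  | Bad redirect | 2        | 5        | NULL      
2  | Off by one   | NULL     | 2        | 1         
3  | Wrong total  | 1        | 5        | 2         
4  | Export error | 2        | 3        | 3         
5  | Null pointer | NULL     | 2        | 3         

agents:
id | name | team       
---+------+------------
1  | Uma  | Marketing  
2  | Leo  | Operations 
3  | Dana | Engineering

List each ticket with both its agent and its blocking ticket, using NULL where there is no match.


Two LEFT JOINs from the same base table tickets: one to agents via agent_id, one to tickets itself via blocked_by. Both are LEFT so every ticket is preserved.
Match against agents:
  - ticket 1 (Bad redirect): agent_id=2 -> matches Leo
  - ticket 2 (Off by one): agent_id=NULL, no match -> kept with NULL
  - ticket 3 (Wrong total): agent_id=1 -> matches Uma
  - ticket 4 (Export error): agent_id=2 -> matches Leo
  - ticket 5 (Null pointer): agent_id=NULL, no match -> kept with NULL
Match against tickets (self):
  - ticket 1 (Bad redirect): blocked_by=NULL -> NULL
  - ticket 2 (Off by one): blocked_by=1 -> Bad redirect
  - ticket 3 (Wrong total): blocked_by=2 -> Off by one
  - ticket 4 (Export error): blocked_by=3 -> Wrong total
  - ticket 5 (Null pointer): blocked_by=3 -> Wrong total

SQL:
SELECT a.title, b.name AS agent, c.title AS blocked_by
FROM tickets a
LEFT JOIN agents b ON a.agent_id = b.id
LEFT JOIN tickets c ON a.blocked_by = c.id

Result:
title        | agent | blocked_by  
-------------+-------+-------------
Bad redirect | Leo   | NULL        
Off by one   | NULL  | Bad redirect
Wrong total  | Uma   | Off by one  
Export error | Leo   | Wrong total 
Null pointer | NULL  | Wrong total 
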